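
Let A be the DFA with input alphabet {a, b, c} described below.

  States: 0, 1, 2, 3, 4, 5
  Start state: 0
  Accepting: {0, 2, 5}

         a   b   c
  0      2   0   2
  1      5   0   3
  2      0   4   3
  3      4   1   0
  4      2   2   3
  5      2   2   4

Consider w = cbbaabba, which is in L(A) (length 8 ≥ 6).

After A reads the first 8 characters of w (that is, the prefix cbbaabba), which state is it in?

0

State sequence: 0 -c-> 2 -b-> 4 -b-> 2 -a-> 0 -a-> 2 -b-> 4 -b-> 2 -a-> 0

After reading 8 characters, A is in state 0.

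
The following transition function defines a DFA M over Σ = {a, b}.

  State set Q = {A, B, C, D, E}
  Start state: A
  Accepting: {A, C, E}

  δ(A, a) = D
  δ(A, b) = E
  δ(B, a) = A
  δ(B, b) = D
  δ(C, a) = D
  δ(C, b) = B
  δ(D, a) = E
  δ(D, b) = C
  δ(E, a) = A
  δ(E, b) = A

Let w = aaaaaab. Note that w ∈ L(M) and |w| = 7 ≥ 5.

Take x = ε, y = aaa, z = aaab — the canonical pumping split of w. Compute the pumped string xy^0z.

xy⁰z = xz = ε·aaab = aaab.
Reading y = aaa takes M from A back to A, so after x the machine is still in A, and z then leads to the accepting state E. Hence aaab ∈ L(M).

aaab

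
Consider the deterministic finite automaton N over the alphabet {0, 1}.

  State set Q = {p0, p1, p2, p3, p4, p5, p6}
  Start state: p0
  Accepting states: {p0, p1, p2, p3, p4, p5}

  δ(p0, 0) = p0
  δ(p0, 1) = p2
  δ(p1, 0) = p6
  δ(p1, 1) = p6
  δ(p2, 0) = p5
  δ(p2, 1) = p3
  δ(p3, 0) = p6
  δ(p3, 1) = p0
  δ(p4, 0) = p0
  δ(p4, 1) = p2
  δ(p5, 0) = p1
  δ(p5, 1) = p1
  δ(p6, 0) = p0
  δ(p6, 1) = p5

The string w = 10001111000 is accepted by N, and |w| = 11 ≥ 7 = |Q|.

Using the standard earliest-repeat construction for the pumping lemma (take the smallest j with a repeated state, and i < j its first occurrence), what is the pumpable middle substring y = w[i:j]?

001

Run of N on w = 1 0 0 0 1 1 1 1 0 0 0:
  step 0: p0  (start)
  step 1: p2  (read 1: p0→p2)
  step 2: p5  (read 0: p2→p5)
  step 3: p1  (read 0: p5→p1)
  step 4: p6  (read 0: p1→p6)
  step 5: p5  (read 1: p6→p5)   ← first repeat (p5 seen earlier)
  step 6: p1  (read 1: p5→p1)
  step 7: p6  (read 1: p1→p6)
  step 8: p5  (read 1: p6→p5)
  step 9: p1  (read 0: p5→p1)
  step 10: p6  (read 0: p1→p6)
  step 11: p0  (read 0: p6→p0)

So i = 2, j = 5, giving x = w[0:2] = 10, y = w[2:5] = 001, z = w[5:11] = 111000.
Check: |xy| = 5 ≤ 7 and |y| = 3 ≥ 1. Reading y takes N from p5 back to p5, so every xyⁱz is accepted.
Pumping length from the standard proof: p = 7 (the number of states). The repeated state found above gives |xy| = j ≤ 7 and |y| = j − i ≥ 1.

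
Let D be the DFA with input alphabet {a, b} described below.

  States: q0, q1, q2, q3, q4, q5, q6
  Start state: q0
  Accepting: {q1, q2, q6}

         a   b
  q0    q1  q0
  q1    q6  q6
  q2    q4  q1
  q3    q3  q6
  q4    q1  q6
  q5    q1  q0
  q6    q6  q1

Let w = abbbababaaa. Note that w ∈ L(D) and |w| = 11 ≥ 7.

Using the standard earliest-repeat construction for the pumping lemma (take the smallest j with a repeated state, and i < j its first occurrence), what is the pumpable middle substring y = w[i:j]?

bb

Run of D on w = a b b b a b a b a a a:
  step 0: q0  (start)
  step 1: q1  (read a: q0→q1)
  step 2: q6  (read b: q1→q6)
  step 3: q1  (read b: q6→q1)   ← first repeat (q1 seen earlier)
  step 4: q6  (read b: q1→q6)
  step 5: q6  (read a: q6→q6)
  step 6: q1  (read b: q6→q1)
  step 7: q6  (read a: q1→q6)
  step 8: q1  (read b: q6→q1)
  step 9: q6  (read a: q1→q6)
  step 10: q6  (read a: q6→q6)
  step 11: q6  (read a: q6→q6)

So i = 1, j = 3, giving x = w[0:1] = a, y = w[1:3] = bb, z = w[3:11] = bababaaa.
Check: |xy| = 3 ≤ 7 and |y| = 2 ≥ 1. Reading y takes D from q1 back to q1, so every xyⁱz is accepted.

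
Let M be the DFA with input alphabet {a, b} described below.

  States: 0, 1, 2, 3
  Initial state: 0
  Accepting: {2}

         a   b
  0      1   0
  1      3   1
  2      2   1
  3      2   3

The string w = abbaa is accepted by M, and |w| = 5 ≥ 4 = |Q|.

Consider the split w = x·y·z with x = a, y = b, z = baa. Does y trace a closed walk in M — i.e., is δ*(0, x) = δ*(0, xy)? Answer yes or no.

yes

Run of M on the first 2 characters of w = a b:
  step 0: 0  (start)
  step 1: 1  (read a: 0→1)
  step 2: 1  (read b: 1→1)

After x (step 1): 1. After xy (step 2): 1.
They match, so y = b drives M around a cycle from 1 back to itself; pumping y any number of times keeps M in 1 before reading z, and xyⁱz ∈ L(M) for every i ≥ 0.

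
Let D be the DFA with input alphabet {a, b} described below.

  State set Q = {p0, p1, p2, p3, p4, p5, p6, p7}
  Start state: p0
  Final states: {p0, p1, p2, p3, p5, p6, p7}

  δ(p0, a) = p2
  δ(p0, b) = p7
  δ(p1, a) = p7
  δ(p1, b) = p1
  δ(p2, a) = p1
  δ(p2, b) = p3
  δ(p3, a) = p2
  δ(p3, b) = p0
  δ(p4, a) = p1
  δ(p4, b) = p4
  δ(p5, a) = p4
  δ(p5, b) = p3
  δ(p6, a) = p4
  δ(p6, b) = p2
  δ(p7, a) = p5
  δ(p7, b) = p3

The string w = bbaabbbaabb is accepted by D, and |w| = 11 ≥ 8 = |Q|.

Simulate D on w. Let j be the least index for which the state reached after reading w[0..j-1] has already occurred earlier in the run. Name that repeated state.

State sequence: p0 -b-> p7 -b-> p3 -a-> p2 -a-> p1 -b-> p1 -b-> p1 -b-> p1 -a-> p7 -a-> p5 -b-> p3 -b-> p0
First repeat at step 5: p1 was already visited.

The earliest repeat is at step j = 5: D is in p1, which it already visited at step i = 4.
Since D has 8 states, any run of length ≥ 8 visits 8+1 states, so by pigeonhole some state repeats within the first 8 steps — that repeat gives the pumpable loop.

p1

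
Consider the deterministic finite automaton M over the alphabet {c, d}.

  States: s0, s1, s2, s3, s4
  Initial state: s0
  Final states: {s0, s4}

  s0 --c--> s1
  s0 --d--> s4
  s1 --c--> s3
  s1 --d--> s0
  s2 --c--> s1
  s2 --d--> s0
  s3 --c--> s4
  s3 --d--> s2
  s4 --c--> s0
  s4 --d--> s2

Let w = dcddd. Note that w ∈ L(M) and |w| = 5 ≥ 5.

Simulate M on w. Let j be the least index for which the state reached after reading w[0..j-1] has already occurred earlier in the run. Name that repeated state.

Run of M on w = d c d d d:
  step 0: s0  (start)
  step 1: s4  (read d: s0→s4)
  step 2: s0  (read c: s4→s0)   ← first repeat (s0 seen earlier)
  step 3: s4  (read d: s0→s4)
  step 4: s2  (read d: s4→s2)
  step 5: s0  (read d: s2→s0)

The earliest repeat is at step j = 2: M is in s0, which it already visited at step i = 0.

s0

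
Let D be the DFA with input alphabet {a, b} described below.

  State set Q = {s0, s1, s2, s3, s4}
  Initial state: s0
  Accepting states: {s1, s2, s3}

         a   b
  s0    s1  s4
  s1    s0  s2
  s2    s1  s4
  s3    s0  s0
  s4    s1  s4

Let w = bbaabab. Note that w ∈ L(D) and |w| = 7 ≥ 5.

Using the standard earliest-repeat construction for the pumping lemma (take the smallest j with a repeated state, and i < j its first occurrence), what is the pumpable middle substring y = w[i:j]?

State sequence: s0 -b-> s4 -b-> s4 -a-> s1 -a-> s0 -b-> s4 -a-> s1 -b-> s2
First repeat at step 2: s4 was already visited.

So i = 1, j = 2, giving x = w[0:1] = b, y = w[1:2] = b, z = w[2:7] = aabab.
Check: |xy| = 2 ≤ 5 and |y| = 1 ≥ 1. Reading y takes D from s4 back to s4, so every xyⁱz is accepted.

b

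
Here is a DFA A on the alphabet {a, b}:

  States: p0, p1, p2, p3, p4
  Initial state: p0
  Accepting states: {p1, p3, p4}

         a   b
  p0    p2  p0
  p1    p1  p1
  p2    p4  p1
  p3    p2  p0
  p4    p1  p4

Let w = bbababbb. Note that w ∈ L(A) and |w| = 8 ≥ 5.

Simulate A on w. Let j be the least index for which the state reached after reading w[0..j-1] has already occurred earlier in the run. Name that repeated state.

p0

State sequence: p0 -b-> p0 -b-> p0 -a-> p2 -b-> p1 -a-> p1 -b-> p1 -b-> p1 -b-> p1
First repeat at step 1: p0 was already visited.

The earliest repeat is at step j = 1: A is in p0, which it already visited at step i = 0.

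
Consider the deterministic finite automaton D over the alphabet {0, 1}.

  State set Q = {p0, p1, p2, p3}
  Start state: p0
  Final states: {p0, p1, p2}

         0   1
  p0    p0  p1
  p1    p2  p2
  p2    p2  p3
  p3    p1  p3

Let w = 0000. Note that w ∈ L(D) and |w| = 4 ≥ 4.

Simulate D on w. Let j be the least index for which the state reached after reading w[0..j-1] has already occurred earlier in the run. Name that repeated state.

p0

Run of D on w = 0 0 0 0:
  step 0: p0  (start)
  step 1: p0  (read 0: p0→p0)   ← first repeat (p0 seen earlier)
  step 2: p0  (read 0: p0→p0)
  step 3: p0  (read 0: p0→p0)
  step 4: p0  (read 0: p0→p0)

The earliest repeat is at step j = 1: D is in p0, which it already visited at step i = 0.
Pumping length from the standard proof: p = 4 (the number of states). The repeated state found above gives |xy| = j ≤ 4 and |y| = j − i ≥ 1.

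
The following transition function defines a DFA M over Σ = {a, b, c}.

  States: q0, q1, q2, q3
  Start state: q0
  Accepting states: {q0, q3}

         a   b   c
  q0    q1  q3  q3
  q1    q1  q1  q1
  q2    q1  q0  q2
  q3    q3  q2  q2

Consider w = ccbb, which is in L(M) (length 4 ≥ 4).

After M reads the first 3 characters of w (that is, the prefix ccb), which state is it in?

State sequence: q0 -c-> q3 -c-> q2 -b-> q0

After reading 3 characters, M is in state q0.

q0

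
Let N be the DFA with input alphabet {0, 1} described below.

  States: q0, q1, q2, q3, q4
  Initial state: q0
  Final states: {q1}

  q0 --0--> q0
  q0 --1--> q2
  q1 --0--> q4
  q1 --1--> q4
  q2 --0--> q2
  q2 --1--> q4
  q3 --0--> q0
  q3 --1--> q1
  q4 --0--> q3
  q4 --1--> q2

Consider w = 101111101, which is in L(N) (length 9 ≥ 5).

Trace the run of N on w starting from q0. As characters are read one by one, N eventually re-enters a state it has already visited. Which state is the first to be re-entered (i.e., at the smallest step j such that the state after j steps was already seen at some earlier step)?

q2

State sequence: q0 -1-> q2 -0-> q2 -1-> q4 -1-> q2 -1-> q4 -1-> q2 -1-> q4 -0-> q3 -1-> q1
First repeat at step 2: q2 was already visited.

The earliest repeat is at step j = 2: N is in q2, which it already visited at step i = 1.
With |Q| = 5, pigeonhole forces a state repeat no later than step 5; the substring read between the first and second visits to that state can be pumped.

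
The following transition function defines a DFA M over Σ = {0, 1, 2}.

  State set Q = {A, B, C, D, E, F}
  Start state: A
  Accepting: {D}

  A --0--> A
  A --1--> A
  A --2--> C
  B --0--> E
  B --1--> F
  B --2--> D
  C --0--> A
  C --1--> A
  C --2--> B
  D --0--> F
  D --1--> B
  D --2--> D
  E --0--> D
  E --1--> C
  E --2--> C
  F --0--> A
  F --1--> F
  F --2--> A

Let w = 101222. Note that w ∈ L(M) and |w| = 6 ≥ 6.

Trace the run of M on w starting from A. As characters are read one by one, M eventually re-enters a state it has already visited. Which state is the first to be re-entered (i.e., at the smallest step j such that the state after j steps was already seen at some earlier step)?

A

Run of M on w = 1 0 1 2 2 2:
  step 0: A  (start)
  step 1: A  (read 1: A→A)   ← first repeat (A seen earlier)
  step 2: A  (read 0: A→A)
  step 3: A  (read 1: A→A)
  step 4: C  (read 2: A→C)
  step 5: B  (read 2: C→B)
  step 6: D  (read 2: B→D)

The earliest repeat is at step j = 1: M is in A, which it already visited at step i = 0.
The DFA has 6 states, so the proof of the pumping lemma guarantees a repeated state among the first 6+1 visited; the segment between the two visits is the pumpable y.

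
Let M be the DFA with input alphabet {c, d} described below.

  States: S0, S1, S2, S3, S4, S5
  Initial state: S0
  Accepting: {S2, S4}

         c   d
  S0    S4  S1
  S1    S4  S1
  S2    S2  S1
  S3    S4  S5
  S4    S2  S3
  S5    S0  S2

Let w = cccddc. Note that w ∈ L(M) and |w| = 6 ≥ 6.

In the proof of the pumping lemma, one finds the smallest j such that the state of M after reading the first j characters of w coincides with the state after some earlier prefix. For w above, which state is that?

S2

State sequence: S0 -c-> S4 -c-> S2 -c-> S2 -d-> S1 -d-> S1 -c-> S4
First repeat at step 3: S2 was already visited.

The earliest repeat is at step j = 3: M is in S2, which it already visited at step i = 2.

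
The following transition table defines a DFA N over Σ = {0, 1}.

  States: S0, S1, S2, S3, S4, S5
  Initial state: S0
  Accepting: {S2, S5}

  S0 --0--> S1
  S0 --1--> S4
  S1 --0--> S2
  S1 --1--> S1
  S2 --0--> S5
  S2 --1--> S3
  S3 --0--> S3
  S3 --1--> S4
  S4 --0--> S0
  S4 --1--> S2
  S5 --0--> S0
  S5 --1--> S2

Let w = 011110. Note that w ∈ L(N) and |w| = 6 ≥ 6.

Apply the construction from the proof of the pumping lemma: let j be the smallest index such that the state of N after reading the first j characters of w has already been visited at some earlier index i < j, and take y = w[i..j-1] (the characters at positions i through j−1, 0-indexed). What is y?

Run of N on w = 0 1 1 1 1 0:
  step 0: S0  (start)
  step 1: S1  (read 0: S0→S1)
  step 2: S1  (read 1: S1→S1)   ← first repeat (S1 seen earlier)
  step 3: S1  (read 1: S1→S1)
  step 4: S1  (read 1: S1→S1)
  step 5: S1  (read 1: S1→S1)
  step 6: S2  (read 0: S1→S2)

So i = 1, j = 2, giving x = w[0:1] = 0, y = w[1:2] = 1, z = w[2:6] = 1110.
Check: |xy| = 2 ≤ 6 and |y| = 1 ≥ 1. Reading y takes N from S1 back to S1, so every xyⁱz is accepted.

1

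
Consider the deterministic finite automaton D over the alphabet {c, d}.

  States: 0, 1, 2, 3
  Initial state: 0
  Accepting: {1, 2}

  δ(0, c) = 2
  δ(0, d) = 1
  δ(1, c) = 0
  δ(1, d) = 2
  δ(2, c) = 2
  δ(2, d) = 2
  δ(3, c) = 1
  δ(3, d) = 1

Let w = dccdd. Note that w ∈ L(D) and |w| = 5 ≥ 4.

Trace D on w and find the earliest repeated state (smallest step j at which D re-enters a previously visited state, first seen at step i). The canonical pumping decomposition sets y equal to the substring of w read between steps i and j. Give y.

Run of D on w = d c c d d:
  step 0: 0  (start)
  step 1: 1  (read d: 0→1)
  step 2: 0  (read c: 1→0)   ← first repeat (0 seen earlier)
  step 3: 2  (read c: 0→2)
  step 4: 2  (read d: 2→2)
  step 5: 2  (read d: 2→2)

So i = 0, j = 2, giving x = w[0:0] = ε, y = w[0:2] = dc, z = w[2:5] = cdd.
Check: |xy| = 2 ≤ 4 and |y| = 2 ≥ 1. Reading y takes D from 0 back to 0, so every xyⁱz is accepted.
The DFA has 4 states, so the proof of the pumping lemma guarantees a repeated state among the first 4+1 visited; the segment between the two visits is the pumpable y.

dc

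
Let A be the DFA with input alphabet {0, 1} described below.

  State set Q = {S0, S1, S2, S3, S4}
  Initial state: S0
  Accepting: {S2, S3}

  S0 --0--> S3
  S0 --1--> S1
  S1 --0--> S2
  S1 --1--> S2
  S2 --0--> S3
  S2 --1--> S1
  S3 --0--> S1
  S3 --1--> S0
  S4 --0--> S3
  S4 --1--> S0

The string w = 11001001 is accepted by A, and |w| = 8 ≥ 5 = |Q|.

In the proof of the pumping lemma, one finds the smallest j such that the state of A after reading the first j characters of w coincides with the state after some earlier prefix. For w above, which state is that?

Run of A on w = 1 1 0 0 1 0 0 1:
  step 0: S0  (start)
  step 1: S1  (read 1: S0→S1)
  step 2: S2  (read 1: S1→S2)
  step 3: S3  (read 0: S2→S3)
  step 4: S1  (read 0: S3→S1)   ← first repeat (S1 seen earlier)
  step 5: S2  (read 1: S1→S2)
  step 6: S3  (read 0: S2→S3)
  step 7: S1  (read 0: S3→S1)
  step 8: S2  (read 1: S1→S2)

The earliest repeat is at step j = 4: A is in S1, which it already visited at step i = 1.

S1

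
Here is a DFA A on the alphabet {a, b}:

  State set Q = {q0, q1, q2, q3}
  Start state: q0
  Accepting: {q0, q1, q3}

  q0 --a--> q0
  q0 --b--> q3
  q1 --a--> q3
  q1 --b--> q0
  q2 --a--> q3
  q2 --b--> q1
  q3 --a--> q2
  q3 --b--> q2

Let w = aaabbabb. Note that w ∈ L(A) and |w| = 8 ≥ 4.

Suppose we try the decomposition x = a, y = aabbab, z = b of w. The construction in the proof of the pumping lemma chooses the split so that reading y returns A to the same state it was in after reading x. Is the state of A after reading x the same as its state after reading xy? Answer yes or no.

no

State sequence: q0 -a-> q0 -a-> q0 -a-> q0 -b-> q3 -b-> q2 -a-> q3 -b-> q2

After x (step 1): q0. After xy (step 7): q2.
They differ (q0 ≠ q2), so y is not a cycle from the state after x; this split is not the one the pumping-lemma construction produces, and pumping y need not keep the string in L(A).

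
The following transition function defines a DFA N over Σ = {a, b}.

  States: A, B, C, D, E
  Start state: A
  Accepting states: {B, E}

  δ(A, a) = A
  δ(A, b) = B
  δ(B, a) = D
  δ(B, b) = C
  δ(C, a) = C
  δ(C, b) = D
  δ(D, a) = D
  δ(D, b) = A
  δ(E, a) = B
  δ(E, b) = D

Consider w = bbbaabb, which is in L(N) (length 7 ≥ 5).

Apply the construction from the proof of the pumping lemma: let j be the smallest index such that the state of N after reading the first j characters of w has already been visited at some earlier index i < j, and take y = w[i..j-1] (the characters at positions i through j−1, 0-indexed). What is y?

Run of N on w = b b b a a b b:
  step 0: A  (start)
  step 1: B  (read b: A→B)
  step 2: C  (read b: B→C)
  step 3: D  (read b: C→D)
  step 4: D  (read a: D→D)   ← first repeat (D seen earlier)
  step 5: D  (read a: D→D)
  step 6: A  (read b: D→A)
  step 7: B  (read b: A→B)

So i = 3, j = 4, giving x = w[0:3] = bbb, y = w[3:4] = a, z = w[4:7] = abb.
Check: |xy| = 4 ≤ 5 and |y| = 1 ≥ 1. Reading y takes N from D back to D, so every xyⁱz is accepted.

a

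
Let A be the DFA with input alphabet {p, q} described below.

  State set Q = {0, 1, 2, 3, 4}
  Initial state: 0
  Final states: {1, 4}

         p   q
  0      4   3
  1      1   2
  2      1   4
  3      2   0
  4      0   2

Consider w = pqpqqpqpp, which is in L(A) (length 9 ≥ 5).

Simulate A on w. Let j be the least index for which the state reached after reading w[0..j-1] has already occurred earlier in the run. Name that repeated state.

Run of A on w = p q p q q p q p p:
  step 0: 0  (start)
  step 1: 4  (read p: 0→4)
  step 2: 2  (read q: 4→2)
  step 3: 1  (read p: 2→1)
  step 4: 2  (read q: 1→2)   ← first repeat (2 seen earlier)
  step 5: 4  (read q: 2→4)
  step 6: 0  (read p: 4→0)
  step 7: 3  (read q: 0→3)
  step 8: 2  (read p: 3→2)
  step 9: 1  (read p: 2→1)

The earliest repeat is at step j = 4: A is in 2, which it already visited at step i = 2.
The DFA has 5 states, so the proof of the pumping lemma guarantees a repeated state among the first 5+1 visited; the segment between the two visits is the pumpable y.

2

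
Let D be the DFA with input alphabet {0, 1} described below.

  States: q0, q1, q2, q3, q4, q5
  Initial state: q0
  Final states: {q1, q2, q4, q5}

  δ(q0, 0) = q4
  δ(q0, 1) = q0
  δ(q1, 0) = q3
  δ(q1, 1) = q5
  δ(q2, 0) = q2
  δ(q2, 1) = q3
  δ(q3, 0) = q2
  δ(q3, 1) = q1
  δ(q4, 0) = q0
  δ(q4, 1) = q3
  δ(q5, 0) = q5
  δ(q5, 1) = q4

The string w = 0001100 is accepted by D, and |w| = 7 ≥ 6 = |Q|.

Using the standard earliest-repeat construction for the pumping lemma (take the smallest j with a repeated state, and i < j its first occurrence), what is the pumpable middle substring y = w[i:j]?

Run of D on w = 0 0 0 1 1 0 0:
  step 0: q0  (start)
  step 1: q4  (read 0: q0→q4)
  step 2: q0  (read 0: q4→q0)   ← first repeat (q0 seen earlier)
  step 3: q4  (read 0: q0→q4)
  step 4: q3  (read 1: q4→q3)
  step 5: q1  (read 1: q3→q1)
  step 6: q3  (read 0: q1→q3)
  step 7: q2  (read 0: q3→q2)

So i = 0, j = 2, giving x = w[0:0] = ε, y = w[0:2] = 00, z = w[2:7] = 01100.
Check: |xy| = 2 ≤ 6 and |y| = 2 ≥ 1. Reading y takes D from q0 back to q0, so every xyⁱz is accepted.
Since D has 6 states, any run of length ≥ 6 visits 6+1 states, so by pigeonhole some state repeats within the first 6 steps — that repeat gives the pumpable loop.

00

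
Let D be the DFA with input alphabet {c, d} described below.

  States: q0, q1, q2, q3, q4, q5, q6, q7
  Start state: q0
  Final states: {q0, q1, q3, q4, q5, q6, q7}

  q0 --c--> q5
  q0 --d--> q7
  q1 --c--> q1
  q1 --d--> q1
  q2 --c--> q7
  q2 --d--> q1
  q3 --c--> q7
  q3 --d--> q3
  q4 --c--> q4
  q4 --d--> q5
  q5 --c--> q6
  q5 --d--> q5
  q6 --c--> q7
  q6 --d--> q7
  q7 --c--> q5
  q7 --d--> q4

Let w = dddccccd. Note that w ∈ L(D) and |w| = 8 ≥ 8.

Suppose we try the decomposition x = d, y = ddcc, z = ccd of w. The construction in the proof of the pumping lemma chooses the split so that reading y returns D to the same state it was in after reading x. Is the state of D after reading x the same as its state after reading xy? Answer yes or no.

yes

State sequence: q0 -d-> q7 -d-> q4 -d-> q5 -c-> q6 -c-> q7

After x (step 1): q7. After xy (step 5): q7.
They match, so y = ddcc drives D around a cycle from q7 back to itself; pumping y any number of times keeps D in q7 before reading z, and xyⁱz ∈ L(D) for every i ≥ 0.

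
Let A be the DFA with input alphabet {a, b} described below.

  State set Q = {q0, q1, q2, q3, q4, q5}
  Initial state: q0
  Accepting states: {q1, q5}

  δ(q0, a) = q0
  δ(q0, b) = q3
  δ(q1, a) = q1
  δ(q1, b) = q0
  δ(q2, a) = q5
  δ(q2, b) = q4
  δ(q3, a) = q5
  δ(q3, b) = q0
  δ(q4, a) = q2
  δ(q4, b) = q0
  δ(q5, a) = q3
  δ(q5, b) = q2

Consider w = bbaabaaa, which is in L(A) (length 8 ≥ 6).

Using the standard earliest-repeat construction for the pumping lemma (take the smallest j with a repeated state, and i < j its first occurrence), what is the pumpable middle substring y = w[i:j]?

bb

Run of A on w = b b a a b a a a:
  step 0: q0  (start)
  step 1: q3  (read b: q0→q3)
  step 2: q0  (read b: q3→q0)   ← first repeat (q0 seen earlier)
  step 3: q0  (read a: q0→q0)
  step 4: q0  (read a: q0→q0)
  step 5: q3  (read b: q0→q3)
  step 6: q5  (read a: q3→q5)
  step 7: q3  (read a: q5→q3)
  step 8: q5  (read a: q3→q5)

So i = 0, j = 2, giving x = w[0:0] = ε, y = w[0:2] = bb, z = w[2:8] = aabaaa.
Check: |xy| = 2 ≤ 6 and |y| = 2 ≥ 1. Reading y takes A from q0 back to q0, so every xyⁱz is accepted.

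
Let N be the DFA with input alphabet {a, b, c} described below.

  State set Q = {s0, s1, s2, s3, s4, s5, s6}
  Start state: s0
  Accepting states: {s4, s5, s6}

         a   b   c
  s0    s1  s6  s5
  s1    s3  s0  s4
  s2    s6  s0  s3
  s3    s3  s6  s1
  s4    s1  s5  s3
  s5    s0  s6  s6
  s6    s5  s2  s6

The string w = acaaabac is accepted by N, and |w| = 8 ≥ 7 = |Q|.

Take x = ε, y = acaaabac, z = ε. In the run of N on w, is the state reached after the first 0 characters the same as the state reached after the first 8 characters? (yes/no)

no

State sequence: s0 -a-> s1 -c-> s4 -a-> s1 -a-> s3 -a-> s3 -b-> s6 -a-> s5 -c-> s6

After x (step 0): s0. After xy (step 8): s6.
They differ (s0 ≠ s6), so y is not a cycle from the state after x; this split is not the one the pumping-lemma construction produces, and pumping y need not keep the string in L(N).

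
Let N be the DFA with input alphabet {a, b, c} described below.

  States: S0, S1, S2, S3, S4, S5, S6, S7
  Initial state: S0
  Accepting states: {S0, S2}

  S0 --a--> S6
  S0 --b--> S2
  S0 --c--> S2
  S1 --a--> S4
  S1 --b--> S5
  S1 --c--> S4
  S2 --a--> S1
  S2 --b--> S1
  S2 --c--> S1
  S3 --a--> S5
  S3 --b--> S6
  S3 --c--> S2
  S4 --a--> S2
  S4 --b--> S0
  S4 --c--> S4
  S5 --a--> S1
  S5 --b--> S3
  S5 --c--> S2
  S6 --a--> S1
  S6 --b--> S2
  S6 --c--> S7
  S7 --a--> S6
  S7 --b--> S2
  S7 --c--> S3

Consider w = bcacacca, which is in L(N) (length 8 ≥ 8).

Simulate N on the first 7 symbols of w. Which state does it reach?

S4

Run of N on the first 7 characters of w = b c a c a c c:
  step 0: S0  (start)
  step 1: S2  (read b: S0→S2)
  step 2: S1  (read c: S2→S1)
  step 3: S4  (read a: S1→S4)
  step 4: S4  (read c: S4→S4)
  step 5: S2  (read a: S4→S2)
  step 6: S1  (read c: S2→S1)
  step 7: S4  (read c: S1→S4)

After reading 7 characters, N is in state S4.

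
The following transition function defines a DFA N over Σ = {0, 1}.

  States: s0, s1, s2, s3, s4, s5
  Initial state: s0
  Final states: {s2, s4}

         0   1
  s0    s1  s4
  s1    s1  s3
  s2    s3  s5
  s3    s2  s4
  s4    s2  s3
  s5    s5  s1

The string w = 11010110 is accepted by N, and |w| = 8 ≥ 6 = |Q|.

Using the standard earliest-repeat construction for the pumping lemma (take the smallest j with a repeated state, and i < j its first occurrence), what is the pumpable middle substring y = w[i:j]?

State sequence: s0 -1-> s4 -1-> s3 -0-> s2 -1-> s5 -0-> s5 -1-> s1 -1-> s3 -0-> s2
First repeat at step 5: s5 was already visited.

So i = 4, j = 5, giving x = w[0:4] = 1101, y = w[4:5] = 0, z = w[5:8] = 110.
Check: |xy| = 5 ≤ 6 and |y| = 1 ≥ 1. Reading y takes N from s5 back to s5, so every xyⁱz is accepted.
Since N has 6 states, any run of length ≥ 6 visits 6+1 states, so by pigeonhole some state repeats within the first 6 steps — that repeat gives the pumpable loop.

0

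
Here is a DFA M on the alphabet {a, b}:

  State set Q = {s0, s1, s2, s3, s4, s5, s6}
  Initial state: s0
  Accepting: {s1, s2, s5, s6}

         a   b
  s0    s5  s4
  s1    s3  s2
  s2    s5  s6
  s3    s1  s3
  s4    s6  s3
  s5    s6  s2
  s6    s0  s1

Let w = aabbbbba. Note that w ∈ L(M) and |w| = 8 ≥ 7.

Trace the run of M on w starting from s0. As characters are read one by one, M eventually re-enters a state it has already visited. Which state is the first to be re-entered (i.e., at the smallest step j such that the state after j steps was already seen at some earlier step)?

s6

State sequence: s0 -a-> s5 -a-> s6 -b-> s1 -b-> s2 -b-> s6 -b-> s1 -b-> s2 -a-> s5
First repeat at step 5: s6 was already visited.

The earliest repeat is at step j = 5: M is in s6, which it already visited at step i = 2.
The DFA has 7 states, so the proof of the pumping lemma guarantees a repeated state among the first 7+1 visited; the segment between the two visits is the pumpable y.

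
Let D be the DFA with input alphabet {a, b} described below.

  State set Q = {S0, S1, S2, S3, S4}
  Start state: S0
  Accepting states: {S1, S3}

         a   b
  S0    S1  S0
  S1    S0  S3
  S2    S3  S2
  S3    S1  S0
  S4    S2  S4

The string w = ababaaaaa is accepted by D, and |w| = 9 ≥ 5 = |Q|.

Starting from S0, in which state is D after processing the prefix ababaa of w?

S0

Run of D on the first 6 characters of w = a b a b a a:
  step 0: S0  (start)
  step 1: S1  (read a: S0→S1)
  step 2: S3  (read b: S1→S3)
  step 3: S1  (read a: S3→S1)
  step 4: S3  (read b: S1→S3)
  step 5: S1  (read a: S3→S1)
  step 6: S0  (read a: S1→S0)

After reading 6 characters, D is in state S0.
(This kind of state-tracing is the core of the pumping-lemma construction: with 5 states, pigeonhole forces a repeat within the first 5 steps.)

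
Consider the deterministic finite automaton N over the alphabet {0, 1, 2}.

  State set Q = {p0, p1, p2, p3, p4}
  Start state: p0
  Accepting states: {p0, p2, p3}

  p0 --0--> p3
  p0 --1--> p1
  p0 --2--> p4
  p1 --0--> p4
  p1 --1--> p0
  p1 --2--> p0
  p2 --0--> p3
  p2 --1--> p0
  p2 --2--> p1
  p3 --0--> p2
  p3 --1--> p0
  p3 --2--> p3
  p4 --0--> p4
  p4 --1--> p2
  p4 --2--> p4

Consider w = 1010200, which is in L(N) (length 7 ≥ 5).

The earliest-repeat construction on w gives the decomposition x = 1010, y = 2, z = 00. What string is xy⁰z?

101000

xy⁰z = xz = 1010·00 = 101000.
Reading y = 2 takes N from p3 back to p3, so after x the machine is still in p3, and z then leads to the accepting state p3. Hence 101000 ∈ L(N).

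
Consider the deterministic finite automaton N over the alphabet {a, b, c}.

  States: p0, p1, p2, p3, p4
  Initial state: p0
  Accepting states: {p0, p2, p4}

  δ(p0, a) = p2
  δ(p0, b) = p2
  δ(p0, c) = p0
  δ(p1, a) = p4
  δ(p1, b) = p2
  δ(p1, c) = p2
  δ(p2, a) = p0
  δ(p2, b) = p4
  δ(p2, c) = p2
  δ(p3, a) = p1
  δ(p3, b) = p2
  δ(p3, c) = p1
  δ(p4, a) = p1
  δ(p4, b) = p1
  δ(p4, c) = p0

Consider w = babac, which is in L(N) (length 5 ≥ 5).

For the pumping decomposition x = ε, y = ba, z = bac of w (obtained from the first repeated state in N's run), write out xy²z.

xy^2z = ε·ba·ba·bac = bababac.
Reading y = ba takes N from p0 back to p0, so after x·y·y the machine is still in p0, and z then leads to the accepting state p0. Hence bababac ∈ L(N).

bababac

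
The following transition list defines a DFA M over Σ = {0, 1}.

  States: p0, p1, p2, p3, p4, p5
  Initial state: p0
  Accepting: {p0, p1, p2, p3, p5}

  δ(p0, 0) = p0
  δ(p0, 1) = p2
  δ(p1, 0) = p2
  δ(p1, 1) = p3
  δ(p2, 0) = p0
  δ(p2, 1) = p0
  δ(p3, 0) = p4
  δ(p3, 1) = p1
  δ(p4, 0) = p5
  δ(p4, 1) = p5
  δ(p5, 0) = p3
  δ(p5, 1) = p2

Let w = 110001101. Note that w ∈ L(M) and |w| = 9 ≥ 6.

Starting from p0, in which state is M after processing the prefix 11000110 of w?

p0

Run of M on the first 8 characters of w = 1 1 0 0 0 1 1 0:
  step 0: p0  (start)
  step 1: p2  (read 1: p0→p2)
  step 2: p0  (read 1: p2→p0)
  step 3: p0  (read 0: p0→p0)
  step 4: p0  (read 0: p0→p0)
  step 5: p0  (read 0: p0→p0)
  step 6: p2  (read 1: p0→p2)
  step 7: p0  (read 1: p2→p0)
  step 8: p0  (read 0: p0→p0)

After reading 8 characters, M is in state p0.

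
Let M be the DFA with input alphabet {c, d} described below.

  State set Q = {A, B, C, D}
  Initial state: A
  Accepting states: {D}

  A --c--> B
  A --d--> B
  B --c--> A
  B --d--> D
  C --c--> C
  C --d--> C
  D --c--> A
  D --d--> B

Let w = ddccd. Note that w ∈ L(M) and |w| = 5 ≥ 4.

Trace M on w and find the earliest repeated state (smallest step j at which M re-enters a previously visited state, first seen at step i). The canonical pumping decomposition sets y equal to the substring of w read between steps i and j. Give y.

ddc

Run of M on w = d d c c d:
  step 0: A  (start)
  step 1: B  (read d: A→B)
  step 2: D  (read d: B→D)
  step 3: A  (read c: D→A)   ← first repeat (A seen earlier)
  step 4: B  (read c: A→B)
  step 5: D  (read d: B→D)

So i = 0, j = 3, giving x = w[0:0] = ε, y = w[0:3] = ddc, z = w[3:5] = cd.
Check: |xy| = 3 ≤ 4 and |y| = 3 ≥ 1. Reading y takes M from A back to A, so every xyⁱz is accepted.
Pumping length from the standard proof: p = 4 (the number of states). The repeated state found above gives |xy| = j ≤ 4 and |y| = j − i ≥ 1.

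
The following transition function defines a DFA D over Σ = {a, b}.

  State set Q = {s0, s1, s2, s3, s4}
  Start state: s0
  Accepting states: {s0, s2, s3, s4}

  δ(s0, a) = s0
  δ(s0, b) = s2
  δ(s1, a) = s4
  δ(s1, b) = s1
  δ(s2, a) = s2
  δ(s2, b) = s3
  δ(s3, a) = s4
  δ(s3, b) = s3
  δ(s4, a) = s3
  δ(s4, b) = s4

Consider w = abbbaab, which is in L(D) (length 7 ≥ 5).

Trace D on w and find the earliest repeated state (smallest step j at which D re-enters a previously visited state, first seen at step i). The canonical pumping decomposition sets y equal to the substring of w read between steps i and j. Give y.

a

State sequence: s0 -a-> s0 -b-> s2 -b-> s3 -b-> s3 -a-> s4 -a-> s3 -b-> s3
First repeat at step 1: s0 was already visited.

So i = 0, j = 1, giving x = w[0:0] = ε, y = w[0:1] = a, z = w[1:7] = bbbaab.
Check: |xy| = 1 ≤ 5 and |y| = 1 ≥ 1. Reading y takes D from s0 back to s0, so every xyⁱz is accepted.
The DFA has 5 states, so the proof of the pumping lemma guarantees a repeated state among the first 5+1 visited; the segment between the two visits is the pumpable y.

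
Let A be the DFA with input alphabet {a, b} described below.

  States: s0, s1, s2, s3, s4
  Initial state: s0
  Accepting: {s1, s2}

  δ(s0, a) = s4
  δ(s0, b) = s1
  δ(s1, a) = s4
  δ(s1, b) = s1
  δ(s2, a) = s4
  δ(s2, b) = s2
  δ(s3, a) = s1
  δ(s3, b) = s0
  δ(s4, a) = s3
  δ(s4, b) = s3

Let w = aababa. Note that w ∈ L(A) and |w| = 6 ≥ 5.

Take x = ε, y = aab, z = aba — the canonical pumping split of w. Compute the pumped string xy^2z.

aabaababa

xy^2z = ε·aab·aab·aba = aabaababa.
Reading y = aab takes A from s0 back to s0, so after x·y·y the machine is still in s0, and z then leads to the accepting state s1. Hence aabaababa ∈ L(A).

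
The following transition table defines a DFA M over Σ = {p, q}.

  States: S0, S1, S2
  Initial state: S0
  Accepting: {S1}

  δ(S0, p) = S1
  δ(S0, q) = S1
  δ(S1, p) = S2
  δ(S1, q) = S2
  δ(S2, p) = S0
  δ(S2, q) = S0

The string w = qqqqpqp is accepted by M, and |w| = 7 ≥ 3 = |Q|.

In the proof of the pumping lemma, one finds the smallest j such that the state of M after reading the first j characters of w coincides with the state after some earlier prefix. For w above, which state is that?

S0

Run of M on w = q q q q p q p:
  step 0: S0  (start)
  step 1: S1  (read q: S0→S1)
  step 2: S2  (read q: S1→S2)
  step 3: S0  (read q: S2→S0)   ← first repeat (S0 seen earlier)
  step 4: S1  (read q: S0→S1)
  step 5: S2  (read p: S1→S2)
  step 6: S0  (read q: S2→S0)
  step 7: S1  (read p: S0→S1)

The earliest repeat is at step j = 3: M is in S0, which it already visited at step i = 0.
Since M has 3 states, any run of length ≥ 3 visits 3+1 states, so by pigeonhole some state repeats within the first 3 steps — that repeat gives the pumpable loop.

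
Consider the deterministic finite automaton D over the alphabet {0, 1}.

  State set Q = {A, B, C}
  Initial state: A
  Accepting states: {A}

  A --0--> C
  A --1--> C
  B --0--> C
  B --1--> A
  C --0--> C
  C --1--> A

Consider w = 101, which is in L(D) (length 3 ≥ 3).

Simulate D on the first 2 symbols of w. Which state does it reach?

C

Run of D on the first 2 characters of w = 1 0:
  step 0: A  (start)
  step 1: C  (read 1: A→C)
  step 2: C  (read 0: C→C)

After reading 2 characters, D is in state C.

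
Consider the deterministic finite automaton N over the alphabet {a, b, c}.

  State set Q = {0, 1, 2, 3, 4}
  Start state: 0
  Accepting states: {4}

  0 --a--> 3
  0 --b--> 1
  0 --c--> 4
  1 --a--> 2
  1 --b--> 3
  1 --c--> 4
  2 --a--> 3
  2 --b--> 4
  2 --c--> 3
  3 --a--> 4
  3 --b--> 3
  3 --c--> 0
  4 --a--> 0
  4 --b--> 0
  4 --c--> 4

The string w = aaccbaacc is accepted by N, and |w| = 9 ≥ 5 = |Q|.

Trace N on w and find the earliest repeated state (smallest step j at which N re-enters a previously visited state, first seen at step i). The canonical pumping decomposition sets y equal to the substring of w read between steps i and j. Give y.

c

Run of N on w = a a c c b a a c c:
  step 0: 0  (start)
  step 1: 3  (read a: 0→3)
  step 2: 4  (read a: 3→4)
  step 3: 4  (read c: 4→4)   ← first repeat (4 seen earlier)
  step 4: 4  (read c: 4→4)
  step 5: 0  (read b: 4→0)
  step 6: 3  (read a: 0→3)
  step 7: 4  (read a: 3→4)
  step 8: 4  (read c: 4→4)
  step 9: 4  (read c: 4→4)

So i = 2, j = 3, giving x = w[0:2] = aa, y = w[2:3] = c, z = w[3:9] = cbaacc.
Check: |xy| = 3 ≤ 5 and |y| = 1 ≥ 1. Reading y takes N from 4 back to 4, so every xyⁱz is accepted.
The DFA has 5 states, so the proof of the pumping lemma guarantees a repeated state among the first 5+1 visited; the segment between the two visits is the pumpable y.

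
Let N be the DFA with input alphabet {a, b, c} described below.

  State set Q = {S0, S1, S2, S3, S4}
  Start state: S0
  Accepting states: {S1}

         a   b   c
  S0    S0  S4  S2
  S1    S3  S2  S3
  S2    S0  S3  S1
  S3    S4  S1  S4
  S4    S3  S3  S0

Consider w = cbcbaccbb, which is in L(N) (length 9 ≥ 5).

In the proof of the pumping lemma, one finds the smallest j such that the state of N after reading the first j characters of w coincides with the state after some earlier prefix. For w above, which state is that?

Run of N on w = c b c b a c c b b:
  step 0: S0  (start)
  step 1: S2  (read c: S0→S2)
  step 2: S3  (read b: S2→S3)
  step 3: S4  (read c: S3→S4)
  step 4: S3  (read b: S4→S3)   ← first repeat (S3 seen earlier)
  step 5: S4  (read a: S3→S4)
  step 6: S0  (read c: S4→S0)
  step 7: S2  (read c: S0→S2)
  step 8: S3  (read b: S2→S3)
  step 9: S1  (read b: S3→S1)

The earliest repeat is at step j = 4: N is in S3, which it already visited at step i = 2.
With |Q| = 5, pigeonhole forces a state repeat no later than step 5; the substring read between the first and second visits to that state can be pumped.

S3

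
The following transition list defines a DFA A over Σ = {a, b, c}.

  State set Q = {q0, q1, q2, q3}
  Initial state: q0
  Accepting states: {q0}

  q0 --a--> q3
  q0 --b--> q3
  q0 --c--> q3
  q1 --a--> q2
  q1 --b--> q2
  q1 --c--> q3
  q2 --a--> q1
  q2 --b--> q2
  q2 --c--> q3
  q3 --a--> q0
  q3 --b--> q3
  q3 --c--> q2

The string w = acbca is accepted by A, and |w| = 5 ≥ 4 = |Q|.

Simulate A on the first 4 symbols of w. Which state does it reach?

Run of A on the first 4 characters of w = a c b c:
  step 0: q0  (start)
  step 1: q3  (read a: q0→q3)
  step 2: q2  (read c: q3→q2)
  step 3: q2  (read b: q2→q2)
  step 4: q3  (read c: q2→q3)

After reading 4 characters, A is in state q3.

q3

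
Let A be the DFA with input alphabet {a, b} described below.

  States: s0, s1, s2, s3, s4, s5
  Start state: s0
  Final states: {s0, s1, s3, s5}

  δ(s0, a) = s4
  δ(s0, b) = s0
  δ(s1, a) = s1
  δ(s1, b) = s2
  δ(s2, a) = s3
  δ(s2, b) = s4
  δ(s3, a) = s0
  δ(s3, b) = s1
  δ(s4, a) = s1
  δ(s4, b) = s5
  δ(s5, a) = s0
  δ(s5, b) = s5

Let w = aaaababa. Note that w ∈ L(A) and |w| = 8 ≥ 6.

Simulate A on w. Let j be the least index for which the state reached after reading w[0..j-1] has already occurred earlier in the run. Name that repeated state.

Run of A on w = a a a a b a b a:
  step 0: s0  (start)
  step 1: s4  (read a: s0→s4)
  step 2: s1  (read a: s4→s1)
  step 3: s1  (read a: s1→s1)   ← first repeat (s1 seen earlier)
  step 4: s1  (read a: s1→s1)
  step 5: s2  (read b: s1→s2)
  step 6: s3  (read a: s2→s3)
  step 7: s1  (read b: s3→s1)
  step 8: s1  (read a: s1→s1)

The earliest repeat is at step j = 3: A is in s1, which it already visited at step i = 2.
With |Q| = 6, pigeonhole forces a state repeat no later than step 6; the substring read between the first and second visits to that state can be pumped.

s1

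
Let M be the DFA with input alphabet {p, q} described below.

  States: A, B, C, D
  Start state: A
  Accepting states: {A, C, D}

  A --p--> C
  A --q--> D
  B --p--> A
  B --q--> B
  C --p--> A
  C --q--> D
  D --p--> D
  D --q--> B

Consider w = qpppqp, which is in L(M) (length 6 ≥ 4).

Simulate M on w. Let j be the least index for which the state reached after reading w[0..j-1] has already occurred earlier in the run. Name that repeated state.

State sequence: A -q-> D -p-> D -p-> D -p-> D -q-> B -p-> A
First repeat at step 2: D was already visited.

The earliest repeat is at step j = 2: M is in D, which it already visited at step i = 1.
With |Q| = 4, pigeonhole forces a state repeat no later than step 4; the substring read between the first and second visits to that state can be pumped.

D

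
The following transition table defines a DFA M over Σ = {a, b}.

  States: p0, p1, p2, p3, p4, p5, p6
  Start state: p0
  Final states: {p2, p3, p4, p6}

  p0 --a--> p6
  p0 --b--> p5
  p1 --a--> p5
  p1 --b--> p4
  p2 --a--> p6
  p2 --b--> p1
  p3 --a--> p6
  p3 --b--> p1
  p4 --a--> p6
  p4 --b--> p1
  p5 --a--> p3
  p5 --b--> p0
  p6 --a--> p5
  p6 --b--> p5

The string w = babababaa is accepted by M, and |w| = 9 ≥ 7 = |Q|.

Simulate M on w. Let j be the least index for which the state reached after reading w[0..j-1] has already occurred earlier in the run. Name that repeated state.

p5

State sequence: p0 -b-> p5 -a-> p3 -b-> p1 -a-> p5 -b-> p0 -a-> p6 -b-> p5 -a-> p3 -a-> p6
First repeat at step 4: p5 was already visited.

The earliest repeat is at step j = 4: M is in p5, which it already visited at step i = 1.
With |Q| = 7, pigeonhole forces a state repeat no later than step 7; the substring read between the first and second visits to that state can be pumped.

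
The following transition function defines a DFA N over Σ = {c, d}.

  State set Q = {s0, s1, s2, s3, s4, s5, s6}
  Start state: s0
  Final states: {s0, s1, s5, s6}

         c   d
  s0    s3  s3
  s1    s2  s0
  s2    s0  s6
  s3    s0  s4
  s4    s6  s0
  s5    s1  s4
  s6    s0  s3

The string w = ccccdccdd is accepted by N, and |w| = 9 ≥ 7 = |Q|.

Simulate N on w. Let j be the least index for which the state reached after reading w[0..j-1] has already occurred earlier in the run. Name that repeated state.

s0

Run of N on w = c c c c d c c d d:
  step 0: s0  (start)
  step 1: s3  (read c: s0→s3)
  step 2: s0  (read c: s3→s0)   ← first repeat (s0 seen earlier)
  step 3: s3  (read c: s0→s3)
  step 4: s0  (read c: s3→s0)
  step 5: s3  (read d: s0→s3)
  step 6: s0  (read c: s3→s0)
  step 7: s3  (read c: s0→s3)
  step 8: s4  (read d: s3→s4)
  step 9: s0  (read d: s4→s0)

The earliest repeat is at step j = 2: N is in s0, which it already visited at step i = 0.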